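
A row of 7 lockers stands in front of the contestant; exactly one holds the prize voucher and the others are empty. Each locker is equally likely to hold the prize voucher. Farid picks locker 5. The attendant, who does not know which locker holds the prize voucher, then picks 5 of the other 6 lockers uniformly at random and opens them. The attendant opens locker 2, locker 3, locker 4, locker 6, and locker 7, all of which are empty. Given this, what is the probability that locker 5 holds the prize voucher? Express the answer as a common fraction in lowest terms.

1/2

Consider each possible location of the prize voucher in turn.
If it is in either of lockers 1 and 5 (prior 1/7 each): the attendant picks exactly this set with probability 1/6 regardless, and none is the prize; weight (1/7)·(1/6) = 1/42 each.
If it is in any of lockers 2, 3, 4, 6, and 7 (prior 1/7 each): that locker was opened and seen not to hold the prize — ruled out; weight (1/7)·0 = 0 each.
The weights sum to 1/21.
So P(the prize voucher in locker 5 | the attendant opened locker 2, locker 3, locker 4, locker 6, and locker 7) = (1/42) / (1/21) = 1/2.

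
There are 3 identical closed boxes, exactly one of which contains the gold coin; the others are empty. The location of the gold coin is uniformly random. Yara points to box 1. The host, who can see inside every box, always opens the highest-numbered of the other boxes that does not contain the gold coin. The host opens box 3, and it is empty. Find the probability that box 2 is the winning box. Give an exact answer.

Apply Bayes' rule, conditioning on where the gold coin actually is.
If it is in either of boxes 1 and 2 (prior 1/3 each): box 3 is the highest-numbered option available, probability 1; weight (1/3)·1 = 1/3 each.
If it is in box 3 (prior 1/3): the host opened box 3, so this case is ruled out; weight (1/3)·0 = 0.
The weights sum to 2/3.
So P(the gold coin in box 2 | the host opened box 3) = (1/3) / (2/3) = 1/2.

1/2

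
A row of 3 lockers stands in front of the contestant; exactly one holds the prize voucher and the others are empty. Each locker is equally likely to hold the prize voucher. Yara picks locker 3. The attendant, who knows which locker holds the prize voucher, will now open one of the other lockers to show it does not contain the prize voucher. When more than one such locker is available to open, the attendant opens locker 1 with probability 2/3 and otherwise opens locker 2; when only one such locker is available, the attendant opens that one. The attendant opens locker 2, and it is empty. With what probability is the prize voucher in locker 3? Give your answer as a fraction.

Condition on the true location of the prize voucher.
If it is in locker 1 (prior 1/3): only locker 2 is available, probability 1; weight (1/3)·1 = 1/3.
If it is in locker 2 (prior 1/3): the attendant opened locker 2, so this case is ruled out; weight (1/3)·0 = 0.
If it is in locker 3 (prior 1/3): locker 1 is available but not opened, probability 1/3; weight (1/3)·(1/3) = 1/9.
The weights sum to 4/9.
So P(the prize voucher in locker 3 | the attendant opened locker 2) = (1/9) / (4/9) = 1/4.

1/4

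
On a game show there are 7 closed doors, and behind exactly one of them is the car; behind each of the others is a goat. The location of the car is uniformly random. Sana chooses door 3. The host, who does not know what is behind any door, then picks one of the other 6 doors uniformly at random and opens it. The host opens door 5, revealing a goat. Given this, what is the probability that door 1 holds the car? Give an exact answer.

1/6

Consider each possible location of the car in turn.
If it is behind any of doors 1, 2, 3, 4, 6, and 7 (prior 1/7 each): the host picks door 5 with probability 1/6 regardless, and it is not the prize; weight (1/7)·(1/6) = 1/42 each.
If it is behind door 5 (prior 1/7): the host opened door 5, so this case is ruled out; weight (1/7)·0 = 0.
The weights sum to 1/7.
So P(the car behind door 1 | the host opened door 5) = (1/42) / (1/7) = 1/6.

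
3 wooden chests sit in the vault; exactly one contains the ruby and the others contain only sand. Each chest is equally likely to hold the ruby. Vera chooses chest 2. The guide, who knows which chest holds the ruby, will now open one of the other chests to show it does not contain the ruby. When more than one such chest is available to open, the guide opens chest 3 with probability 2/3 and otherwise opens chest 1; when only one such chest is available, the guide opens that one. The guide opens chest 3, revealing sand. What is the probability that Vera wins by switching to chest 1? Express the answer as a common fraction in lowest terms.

3/5

Consider each possible location of the ruby in turn.
If it is in chest 1 (prior 1/3): only chest 3 is available, probability 1; weight (1/3)·1 = 1/3.
If it is in chest 2 (prior 1/3): chest 3 is available, opened with probability 2/3; weight (1/3)·(2/3) = 2/9.
If it is in chest 3 (prior 1/3): the guide opened chest 3, so this case is ruled out; weight (1/3)·0 = 0.
The weights sum to 5/9.
So P(the ruby in chest 1 | the guide opened chest 3) = (1/3) / (5/9) = 3/5.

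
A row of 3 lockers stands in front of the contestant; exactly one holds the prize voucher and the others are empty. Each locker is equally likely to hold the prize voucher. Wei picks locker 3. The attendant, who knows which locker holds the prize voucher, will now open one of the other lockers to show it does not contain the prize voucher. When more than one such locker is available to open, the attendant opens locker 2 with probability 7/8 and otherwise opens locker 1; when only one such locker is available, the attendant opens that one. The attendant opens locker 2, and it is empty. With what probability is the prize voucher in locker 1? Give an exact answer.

8/15

Apply Bayes' rule, conditioning on where the prize voucher actually is.
If it is in locker 1 (prior 1/3): only locker 2 is available, probability 1; weight (1/3)·1 = 1/3.
If it is in locker 2 (prior 1/3): the attendant opened locker 2, so this case is ruled out; weight (1/3)·0 = 0.
If it is in locker 3 (prior 1/3): locker 2 is available, opened with probability 7/8; weight (1/3)·(7/8) = 7/24.
The weights sum to 5/8.
So P(the prize voucher in locker 1 | the attendant opened locker 2) = (1/3) / (5/8) = 8/15.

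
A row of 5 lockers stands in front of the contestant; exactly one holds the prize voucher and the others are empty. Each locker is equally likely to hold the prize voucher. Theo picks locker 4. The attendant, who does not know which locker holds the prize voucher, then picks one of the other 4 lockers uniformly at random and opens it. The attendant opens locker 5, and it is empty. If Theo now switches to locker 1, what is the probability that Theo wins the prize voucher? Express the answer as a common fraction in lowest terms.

Condition on the true location of the prize voucher.
If it is in any of lockers 1, 2, 3, and 4 (prior 1/5 each): the attendant picks locker 5 with probability 1/4 regardless, and it is not the prize; weight (1/5)·(1/4) = 1/20 each.
If it is in locker 5 (prior 1/5): the attendant opened locker 5, so this case is ruled out; weight (1/5)·0 = 0.
The weights sum to 1/5.
So P(the prize voucher in locker 1 | the attendant opened locker 5) = (1/20) / (1/5) = 1/4.

1/4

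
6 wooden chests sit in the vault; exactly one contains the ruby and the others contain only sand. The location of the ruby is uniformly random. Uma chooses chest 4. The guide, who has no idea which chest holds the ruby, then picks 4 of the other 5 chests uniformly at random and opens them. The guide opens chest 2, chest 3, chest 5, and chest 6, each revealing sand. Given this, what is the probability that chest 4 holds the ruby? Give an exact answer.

1/2

Condition on the true location of the ruby.
If it is in either of chests 1 and 4 (prior 1/6 each): the guide picks exactly this set with probability 1/5 regardless, and none is the prize; weight (1/6)·(1/5) = 1/30 each.
If it is in any of chests 2, 3, 5, and 6 (prior 1/6 each): that chest was opened and seen not to hold the prize — ruled out; weight (1/6)·0 = 0 each.
The weights sum to 1/15.
So P(the ruby in chest 4 | the guide opened chest 2, chest 3, chest 5, and chest 6) = (1/30) / (1/15) = 1/2.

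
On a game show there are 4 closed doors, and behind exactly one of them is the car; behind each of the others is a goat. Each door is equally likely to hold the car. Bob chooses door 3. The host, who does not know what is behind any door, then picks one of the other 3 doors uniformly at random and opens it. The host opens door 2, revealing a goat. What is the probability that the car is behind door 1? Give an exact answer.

1/3

Because the host chose which door to open without knowing where the car is, the choice is independent of the prize location. Learning that door 2 does not hold the car simply rules out that one location and leaves the remaining 3 doors still equally likely by symmetry.
So P(the car behind door 1) = 1/3.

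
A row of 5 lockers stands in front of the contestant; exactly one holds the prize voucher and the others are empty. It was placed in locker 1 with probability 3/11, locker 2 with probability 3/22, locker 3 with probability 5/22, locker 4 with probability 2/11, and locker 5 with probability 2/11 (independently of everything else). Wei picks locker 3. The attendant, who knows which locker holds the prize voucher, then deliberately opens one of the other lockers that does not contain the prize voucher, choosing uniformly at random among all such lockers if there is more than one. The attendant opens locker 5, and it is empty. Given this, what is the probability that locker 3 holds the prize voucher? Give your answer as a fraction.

Apply Bayes' rule, conditioning on where the prize voucher actually is.
If it is in locker 1 (prior 3/11): the attendant has 3 equally likely choices, so probability 1/3; weight (3/11)·(1/3) = 1/11.
If it is in locker 2 (prior 3/22): the attendant has 3 equally likely choices, so probability 1/3; weight (3/22)·(1/3) = 1/22.
If it is in locker 3 (prior 5/22): the attendant has 4 equally likely choices, so probability 1/4; weight (5/22)·(1/4) = 5/88.
If it is in locker 4 (prior 2/11): the attendant has 3 equally likely choices, so probability 1/3; weight (2/11)·(1/3) = 2/33.
If it is in locker 5 (prior 2/11): the attendant opened locker 5, so this case is ruled out; weight (2/11)·0 = 0.
The weights sum to 67/264.
So P(the prize voucher in locker 3 | the attendant opened locker 5) = (5/88) / (67/264) = 15/67.

15/67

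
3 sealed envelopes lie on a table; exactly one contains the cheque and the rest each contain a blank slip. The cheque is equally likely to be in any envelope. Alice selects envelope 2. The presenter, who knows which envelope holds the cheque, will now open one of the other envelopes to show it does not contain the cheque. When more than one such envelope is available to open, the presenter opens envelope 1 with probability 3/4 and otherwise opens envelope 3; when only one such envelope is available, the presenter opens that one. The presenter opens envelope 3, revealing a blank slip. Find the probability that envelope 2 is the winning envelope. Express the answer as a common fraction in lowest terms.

1/5

Apply Bayes' rule, conditioning on where the cheque actually is.
If it is in envelope 1 (prior 1/3): only envelope 3 is available, probability 1; weight (1/3)·1 = 1/3.
If it is in envelope 2 (prior 1/3): envelope 1 is available but not opened, probability 1/4; weight (1/3)·(1/4) = 1/12.
If it is in envelope 3 (prior 1/3): the presenter opened envelope 3, so this case is ruled out; weight (1/3)·0 = 0.
The weights sum to 5/12.
So P(the cheque in envelope 2 | the presenter opened envelope 3) = (1/12) / (5/12) = 1/5.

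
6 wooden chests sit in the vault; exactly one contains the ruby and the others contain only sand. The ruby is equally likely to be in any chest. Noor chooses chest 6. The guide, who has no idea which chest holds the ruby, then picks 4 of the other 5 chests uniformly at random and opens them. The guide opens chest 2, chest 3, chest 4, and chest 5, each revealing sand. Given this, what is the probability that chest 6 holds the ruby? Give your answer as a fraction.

1/2

Because the guide chose which chests to open without knowing where the ruby is, the choice is independent of the prize location. Learning that none of the 4 opened chests holds the ruby simply rules out those 4 locations and leaves the remaining 2 chests still equally likely by symmetry.
So P(the ruby in chest 6) = 1/2.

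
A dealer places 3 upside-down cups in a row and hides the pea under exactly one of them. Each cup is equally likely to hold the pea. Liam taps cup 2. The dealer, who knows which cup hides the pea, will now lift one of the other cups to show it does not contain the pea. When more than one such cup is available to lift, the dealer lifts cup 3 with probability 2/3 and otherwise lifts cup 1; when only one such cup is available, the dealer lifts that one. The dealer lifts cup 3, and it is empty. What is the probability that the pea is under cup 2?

Consider each possible location of the pea in turn.
If it is under cup 1 (prior 1/3): only cup 3 is available, probability 1; weight (1/3)·1 = 1/3.
If it is under cup 2 (prior 1/3): cup 3 is available, opened with probability 2/3; weight (1/3)·(2/3) = 2/9.
If it is under cup 3 (prior 1/3): the dealer opened cup 3, so this case is ruled out; weight (1/3)·0 = 0.
The weights sum to 5/9.
So P(the pea under cup 2 | the dealer opened cup 3) = (2/9) / (5/9) = 2/5.

2/5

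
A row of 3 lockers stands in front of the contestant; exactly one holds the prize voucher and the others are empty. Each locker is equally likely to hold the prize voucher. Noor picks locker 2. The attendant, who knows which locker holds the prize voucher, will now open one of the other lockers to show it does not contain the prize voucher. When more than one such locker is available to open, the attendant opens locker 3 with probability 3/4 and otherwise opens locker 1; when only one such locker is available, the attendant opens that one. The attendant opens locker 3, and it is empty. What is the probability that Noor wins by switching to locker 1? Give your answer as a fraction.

4/7

Apply Bayes' rule, conditioning on where the prize voucher actually is.
If it is in locker 1 (prior 1/3): only locker 3 is available, probability 1; weight (1/3)·1 = 1/3.
If it is in locker 2 (prior 1/3): locker 3 is available, opened with probability 3/4; weight (1/3)·(3/4) = 1/4.
If it is in locker 3 (prior 1/3): the attendant opened locker 3, so this case is ruled out; weight (1/3)·0 = 0.
The weights sum to 7/12.
So P(the prize voucher in locker 1 | the attendant opened locker 3) = (1/3) / (7/12) = 4/7.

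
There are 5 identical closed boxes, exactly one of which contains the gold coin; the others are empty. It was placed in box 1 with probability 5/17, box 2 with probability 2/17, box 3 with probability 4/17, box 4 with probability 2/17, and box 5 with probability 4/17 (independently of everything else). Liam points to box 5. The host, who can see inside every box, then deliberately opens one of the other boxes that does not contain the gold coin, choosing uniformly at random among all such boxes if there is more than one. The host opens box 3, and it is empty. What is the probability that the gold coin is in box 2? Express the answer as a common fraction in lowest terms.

1/6

Condition on the true location of the gold coin.
If it is in box 1 (prior 5/17): the host has 3 equally likely choices, so probability 1/3; weight (5/17)·(1/3) = 5/51.
If it is in either of boxes 2 and 4 (prior 2/17 each): the host has 3 equally likely choices, so probability 1/3; weight (2/17)·(1/3) = 2/51 each.
If it is in box 3 (prior 4/17): the host opened box 3, so this case is ruled out; weight (4/17)·0 = 0.
If it is in box 5 (prior 4/17): the host has 4 equally likely choices, so probability 1/4; weight (4/17)·(1/4) = 1/17.
The weights sum to 4/17.
So P(the gold coin in box 2 | the host opened box 3) = (2/51) / (4/17) = 1/6.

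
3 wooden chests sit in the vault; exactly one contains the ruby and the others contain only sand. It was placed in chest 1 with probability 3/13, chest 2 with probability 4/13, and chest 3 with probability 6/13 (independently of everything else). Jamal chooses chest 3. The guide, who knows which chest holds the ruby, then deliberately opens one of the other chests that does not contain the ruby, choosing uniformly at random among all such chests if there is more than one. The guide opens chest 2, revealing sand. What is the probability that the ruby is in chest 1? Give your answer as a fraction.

1/2

Condition on the true location of the ruby.
If it is in chest 1 (prior 3/13): the guide has no choice, probability 1; weight (3/13)·1 = 3/13.
If it is in chest 2 (prior 4/13): the guide opened chest 2, so this case is ruled out; weight (4/13)·0 = 0.
If it is in chest 3 (prior 6/13): the guide has 2 equally likely choices, so probability 1/2; weight (6/13)·(1/2) = 3/13.
The weights sum to 6/13.
So P(the ruby in chest 1 | the guide opened chest 2) = (3/13) / (6/13) = 1/2.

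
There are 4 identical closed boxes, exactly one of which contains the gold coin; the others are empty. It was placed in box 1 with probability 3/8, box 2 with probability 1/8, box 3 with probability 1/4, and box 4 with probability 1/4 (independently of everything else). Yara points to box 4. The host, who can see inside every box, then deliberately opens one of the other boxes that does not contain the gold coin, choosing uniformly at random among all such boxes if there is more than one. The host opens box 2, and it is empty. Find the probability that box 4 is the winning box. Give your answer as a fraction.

4/19

Apply Bayes' rule, conditioning on where the gold coin actually is.
If it is in box 1 (prior 3/8): the host has 2 equally likely choices, so probability 1/2; weight (3/8)·(1/2) = 3/16.
If it is in box 2 (prior 1/8): the host opened box 2, so this case is ruled out; weight (1/8)·0 = 0.
If it is in box 3 (prior 1/4): the host has 2 equally likely choices, so probability 1/2; weight (1/4)·(1/2) = 1/8.
If it is in box 4 (prior 1/4): the host has 3 equally likely choices, so probability 1/3; weight (1/4)·(1/3) = 1/12.
The weights sum to 19/48.
So P(the gold coin in box 4 | the host opened box 2) = (1/12) / (19/48) = 4/19.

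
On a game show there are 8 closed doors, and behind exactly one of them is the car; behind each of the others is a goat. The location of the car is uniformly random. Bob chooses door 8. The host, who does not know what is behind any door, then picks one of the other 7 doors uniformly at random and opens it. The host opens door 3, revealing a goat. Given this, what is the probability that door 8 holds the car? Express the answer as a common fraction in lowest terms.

Because the host chose which door to open without knowing where the car is, the choice is independent of the prize location. Learning that door 3 does not hold the car simply rules out that one location and leaves the remaining 7 doors still equally likely by symmetry.
So P(the car behind door 8) = 1/7.

1/7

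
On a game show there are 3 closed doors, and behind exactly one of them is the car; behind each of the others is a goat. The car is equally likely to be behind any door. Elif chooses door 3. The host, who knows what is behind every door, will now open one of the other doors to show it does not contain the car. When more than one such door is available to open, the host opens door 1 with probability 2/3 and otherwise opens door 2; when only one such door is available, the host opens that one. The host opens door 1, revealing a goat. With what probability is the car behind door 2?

Apply Bayes' rule, conditioning on where the car actually is.
If it is behind door 1 (prior 1/3): the host opened door 1, so this case is ruled out; weight (1/3)·0 = 0.
If it is behind door 2 (prior 1/3): only door 1 is available, probability 1; weight (1/3)·1 = 1/3.
If it is behind door 3 (prior 1/3): door 1 is available, opened with probability 2/3; weight (1/3)·(2/3) = 2/9.
The weights sum to 5/9.
So P(the car behind door 2 | the host opened door 1) = (1/3) / (5/9) = 3/5.

3/5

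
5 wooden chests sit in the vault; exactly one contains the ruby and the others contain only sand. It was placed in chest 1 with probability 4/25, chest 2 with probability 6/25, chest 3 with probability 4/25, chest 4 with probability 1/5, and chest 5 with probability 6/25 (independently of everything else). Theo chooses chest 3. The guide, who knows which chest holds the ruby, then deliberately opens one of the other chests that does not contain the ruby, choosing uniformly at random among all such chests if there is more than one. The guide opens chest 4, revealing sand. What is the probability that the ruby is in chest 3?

3/19

Consider each possible location of the ruby in turn.
If it is in chest 1 (prior 4/25): the guide has 3 equally likely choices, so probability 1/3; weight (4/25)·(1/3) = 4/75.
If it is in either of chests 2 and 5 (prior 6/25 each): the guide has 3 equally likely choices, so probability 1/3; weight (6/25)·(1/3) = 2/25 each.
If it is in chest 3 (prior 4/25): the guide has 4 equally likely choices, so probability 1/4; weight (4/25)·(1/4) = 1/25.
If it is in chest 4 (prior 1/5): the guide opened chest 4, so this case is ruled out; weight (1/5)·0 = 0.
The weights sum to 19/75.
So P(the ruby in chest 3 | the guide opened chest 4) = (1/25) / (19/75) = 3/19.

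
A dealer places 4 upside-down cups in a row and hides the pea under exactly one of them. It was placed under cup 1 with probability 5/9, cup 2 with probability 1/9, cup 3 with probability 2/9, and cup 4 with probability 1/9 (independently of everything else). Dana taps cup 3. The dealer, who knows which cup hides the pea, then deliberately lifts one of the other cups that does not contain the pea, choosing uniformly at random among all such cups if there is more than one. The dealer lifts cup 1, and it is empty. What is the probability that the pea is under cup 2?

3/10

Apply Bayes' rule, conditioning on where the pea actually is.
If it is under cup 1 (prior 5/9): the dealer opened cup 1, so this case is ruled out; weight (5/9)·0 = 0.
If it is under either of cups 2 and 4 (prior 1/9 each): the dealer has 2 equally likely choices, so probability 1/2; weight (1/9)·(1/2) = 1/18 each.
If it is under cup 3 (prior 2/9): the dealer has 3 equally likely choices, so probability 1/3; weight (2/9)·(1/3) = 2/27.
The weights sum to 5/27.
So P(the pea under cup 2 | the dealer opened cup 1) = (1/18) / (5/27) = 3/10.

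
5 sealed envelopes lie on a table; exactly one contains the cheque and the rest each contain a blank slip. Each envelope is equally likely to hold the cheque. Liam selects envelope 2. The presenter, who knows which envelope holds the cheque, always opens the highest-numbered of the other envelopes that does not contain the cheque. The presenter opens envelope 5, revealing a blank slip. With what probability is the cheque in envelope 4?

Consider each possible location of the cheque in turn.
If it is in any of envelopes 1, 2, 3, and 4 (prior 1/5 each): envelope 5 is the highest-numbered option available, probability 1; weight (1/5)·1 = 1/5 each.
If it is in envelope 5 (prior 1/5): the presenter opened envelope 5, so this case is ruled out; weight (1/5)·0 = 0.
The weights sum to 4/5.
So P(the cheque in envelope 4 | the presenter opened envelope 5) = (1/5) / (4/5) = 1/4.

1/4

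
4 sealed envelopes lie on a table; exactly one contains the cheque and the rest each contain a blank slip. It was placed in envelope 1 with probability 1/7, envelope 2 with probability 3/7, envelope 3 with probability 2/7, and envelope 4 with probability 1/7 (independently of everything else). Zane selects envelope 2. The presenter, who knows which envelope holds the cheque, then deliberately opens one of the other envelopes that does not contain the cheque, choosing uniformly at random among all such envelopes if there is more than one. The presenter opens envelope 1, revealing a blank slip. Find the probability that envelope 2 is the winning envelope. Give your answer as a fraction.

Condition on the true location of the cheque.
If it is in envelope 1 (prior 1/7): the presenter opened envelope 1, so this case is ruled out; weight (1/7)·0 = 0.
If it is in envelope 2 (prior 3/7): the presenter has 3 equally likely choices, so probability 1/3; weight (3/7)·(1/3) = 1/7.
If it is in envelope 3 (prior 2/7): the presenter has 2 equally likely choices, so probability 1/2; weight (2/7)·(1/2) = 1/7.
If it is in envelope 4 (prior 1/7): the presenter has 2 equally likely choices, so probability 1/2; weight (1/7)·(1/2) = 1/14.
The weights sum to 5/14.
So P(the cheque in envelope 2 | the presenter opened envelope 1) = (1/7) / (5/14) = 2/5.

2/5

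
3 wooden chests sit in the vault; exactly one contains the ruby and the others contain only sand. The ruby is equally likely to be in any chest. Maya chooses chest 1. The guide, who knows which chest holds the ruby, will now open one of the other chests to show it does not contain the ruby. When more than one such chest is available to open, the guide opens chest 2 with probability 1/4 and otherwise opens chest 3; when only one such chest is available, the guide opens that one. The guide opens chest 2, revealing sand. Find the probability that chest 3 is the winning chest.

Apply Bayes' rule, conditioning on where the ruby actually is.
If it is in chest 1 (prior 1/3): chest 2 is available, opened with probability 1/4; weight (1/3)·(1/4) = 1/12.
If it is in chest 2 (prior 1/3): the guide opened chest 2, so this case is ruled out; weight (1/3)·0 = 0.
If it is in chest 3 (prior 1/3): only chest 2 is available, probability 1; weight (1/3)·1 = 1/3.
The weights sum to 5/12.
So P(the ruby in chest 3 | the guide opened chest 2) = (1/3) / (5/12) = 4/5.

4/5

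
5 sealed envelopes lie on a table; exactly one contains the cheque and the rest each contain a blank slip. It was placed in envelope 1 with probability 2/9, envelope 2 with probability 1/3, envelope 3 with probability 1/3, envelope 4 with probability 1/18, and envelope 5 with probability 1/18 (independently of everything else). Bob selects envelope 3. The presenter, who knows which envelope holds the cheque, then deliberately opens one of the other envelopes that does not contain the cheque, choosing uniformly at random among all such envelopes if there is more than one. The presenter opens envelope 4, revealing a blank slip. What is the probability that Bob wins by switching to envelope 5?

Consider each possible location of the cheque in turn.
If it is in envelope 1 (prior 2/9): the presenter has 3 equally likely choices, so probability 1/3; weight (2/9)·(1/3) = 2/27.
If it is in envelope 2 (prior 1/3): the presenter has 3 equally likely choices, so probability 1/3; weight (1/3)·(1/3) = 1/9.
If it is in envelope 3 (prior 1/3): the presenter has 4 equally likely choices, so probability 1/4; weight (1/3)·(1/4) = 1/12.
If it is in envelope 4 (prior 1/18): the presenter opened envelope 4, so this case is ruled out; weight (1/18)·0 = 0.
If it is in envelope 5 (prior 1/18): the presenter has 3 equally likely choices, so probability 1/3; weight (1/18)·(1/3) = 1/54.
The weights sum to 31/108.
So P(the cheque in envelope 5 | the presenter opened envelope 4) = (1/54) / (31/108) = 2/31.

2/31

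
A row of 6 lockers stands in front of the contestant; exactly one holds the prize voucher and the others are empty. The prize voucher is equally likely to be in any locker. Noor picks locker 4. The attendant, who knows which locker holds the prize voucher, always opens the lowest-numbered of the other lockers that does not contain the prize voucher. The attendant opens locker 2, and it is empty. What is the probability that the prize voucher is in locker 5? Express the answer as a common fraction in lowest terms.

Condition on the true location of the prize voucher.
If it is in locker 1 (prior 1/6): locker 2 is the lowest-numbered option available, probability 1; weight (1/6)·1 = 1/6.
If it is in locker 2 (prior 1/6): the attendant opened locker 2, so this case is ruled out; weight (1/6)·0 = 0.
If it is in any of lockers 3, 4, 5, and 6 (prior 1/6 each): the attendant would have opened locker 1 instead, probability 0; weight (1/6)·0 = 0 each.
The weights sum to 1/6.
So P(the prize voucher in locker 5 | the attendant opened locker 2) = 0 / (1/6) = 0.

0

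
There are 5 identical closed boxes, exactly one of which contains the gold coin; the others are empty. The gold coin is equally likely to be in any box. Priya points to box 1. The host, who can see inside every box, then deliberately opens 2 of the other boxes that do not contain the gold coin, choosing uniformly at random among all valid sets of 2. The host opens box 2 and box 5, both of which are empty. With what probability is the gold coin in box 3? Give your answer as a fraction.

2/5

Condition on the true location of the gold coin.
If it is in box 1 (prior 1/5): the host has 6 equally likely choices, so probability 1/6; weight (1/5)·(1/6) = 1/30.
If it is in either of boxes 2 and 5 (prior 1/5 each): that box was opened and seen not to hold the prize — ruled out; weight (1/5)·0 = 0 each.
If it is in either of boxes 3 and 4 (prior 1/5 each): the host has 3 equally likely choices, so probability 1/3; weight (1/5)·(1/3) = 1/15 each.
The weights sum to 1/6.
So P(the gold coin in box 3 | the host opened box 2 and box 5) = (1/15) / (1/6) = 2/5.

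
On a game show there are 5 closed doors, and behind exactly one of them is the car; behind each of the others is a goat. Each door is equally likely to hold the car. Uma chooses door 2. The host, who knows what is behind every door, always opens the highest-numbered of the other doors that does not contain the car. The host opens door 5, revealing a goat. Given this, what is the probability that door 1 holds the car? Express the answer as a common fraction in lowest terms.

1/4

Condition on the true location of the car.
If it is behind any of doors 1, 2, 3, and 4 (prior 1/5 each): door 5 is the highest-numbered option available, probability 1; weight (1/5)·1 = 1/5 each.
If it is behind door 5 (prior 1/5): the host opened door 5, so this case is ruled out; weight (1/5)·0 = 0.
The weights sum to 4/5.
So P(the car behind door 1 | the host opened door 5) = (1/5) / (4/5) = 1/4.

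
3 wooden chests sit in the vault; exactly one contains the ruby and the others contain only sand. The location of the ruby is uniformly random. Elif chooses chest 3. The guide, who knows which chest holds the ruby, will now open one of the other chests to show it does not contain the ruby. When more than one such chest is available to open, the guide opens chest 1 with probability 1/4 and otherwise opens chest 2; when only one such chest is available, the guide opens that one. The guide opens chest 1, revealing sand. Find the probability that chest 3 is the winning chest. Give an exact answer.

1/5

Consider each possible location of the ruby in turn.
If it is in chest 1 (prior 1/3): the guide opened chest 1, so this case is ruled out; weight (1/3)·0 = 0.
If it is in chest 2 (prior 1/3): only chest 1 is available, probability 1; weight (1/3)·1 = 1/3.
If it is in chest 3 (prior 1/3): chest 1 is available, opened with probability 1/4; weight (1/3)·(1/4) = 1/12.
The weights sum to 5/12.
So P(the ruby in chest 3 | the guide opened chest 1) = (1/12) / (5/12) = 1/5.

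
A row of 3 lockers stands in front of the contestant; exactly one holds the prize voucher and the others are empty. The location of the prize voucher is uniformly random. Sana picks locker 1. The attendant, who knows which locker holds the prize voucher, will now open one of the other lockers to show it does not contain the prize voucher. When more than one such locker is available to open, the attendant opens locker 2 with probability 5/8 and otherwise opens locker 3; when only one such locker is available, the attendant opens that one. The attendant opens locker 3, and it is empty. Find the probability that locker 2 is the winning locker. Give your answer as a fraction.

Apply Bayes' rule, conditioning on where the prize voucher actually is.
If it is in locker 1 (prior 1/3): locker 2 is available but not opened, probability 3/8; weight (1/3)·(3/8) = 1/8.
If it is in locker 2 (prior 1/3): only locker 3 is available, probability 1; weight (1/3)·1 = 1/3.
If it is in locker 3 (prior 1/3): the attendant opened locker 3, so this case is ruled out; weight (1/3)·0 = 0.
The weights sum to 11/24.
So P(the prize voucher in locker 2 | the attendant opened locker 3) = (1/3) / (11/24) = 8/11.

8/11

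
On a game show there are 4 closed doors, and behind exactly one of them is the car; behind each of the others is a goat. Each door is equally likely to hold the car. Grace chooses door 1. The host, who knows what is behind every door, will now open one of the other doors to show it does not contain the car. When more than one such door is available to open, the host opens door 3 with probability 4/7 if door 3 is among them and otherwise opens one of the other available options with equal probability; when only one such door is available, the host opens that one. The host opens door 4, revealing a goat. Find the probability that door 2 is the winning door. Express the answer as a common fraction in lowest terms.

3/8

Apply Bayes' rule, conditioning on where the car actually is.
If it is behind door 1 (prior 1/4): door 3 is available but not opened; door 4 gets probability (1 − 4/7)/2 = 3/14; weight (1/4)·(3/14) = 3/56.
If it is behind door 2 (prior 1/4): door 3 is available but not opened, probability 3/7; weight (1/4)·(3/7) = 3/28.
If it is behind door 3 (prior 1/4): door 3 holds the prize so is unavailable; the host chooses uniformly among the 2 others, probability 1/2; weight (1/4)·(1/2) = 1/8.
If it is behind door 4 (prior 1/4): the host opened door 4, so this case is ruled out; weight (1/4)·0 = 0.
The weights sum to 2/7.
So P(the car behind door 2 | the host opened door 4) = (3/28) / (2/7) = 3/8.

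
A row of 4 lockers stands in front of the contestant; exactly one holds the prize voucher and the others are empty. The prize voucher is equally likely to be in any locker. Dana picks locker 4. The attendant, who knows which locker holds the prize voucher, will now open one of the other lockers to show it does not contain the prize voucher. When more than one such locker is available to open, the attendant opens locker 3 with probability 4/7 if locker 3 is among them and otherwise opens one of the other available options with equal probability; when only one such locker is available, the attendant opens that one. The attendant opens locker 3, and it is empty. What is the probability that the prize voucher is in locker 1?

1/3

Consider each possible location of the prize voucher in turn.
If it is in any of lockers 1, 2, and 4 (prior 1/4 each): locker 3 is available, opened with probability 4/7; weight (1/4)·(4/7) = 1/7 each.
If it is in locker 3 (prior 1/4): the attendant opened locker 3, so this case is ruled out; weight (1/4)·0 = 0.
The weights sum to 3/7.
So P(the prize voucher in locker 1 | the attendant opened locker 3) = (1/7) / (3/7) = 1/3.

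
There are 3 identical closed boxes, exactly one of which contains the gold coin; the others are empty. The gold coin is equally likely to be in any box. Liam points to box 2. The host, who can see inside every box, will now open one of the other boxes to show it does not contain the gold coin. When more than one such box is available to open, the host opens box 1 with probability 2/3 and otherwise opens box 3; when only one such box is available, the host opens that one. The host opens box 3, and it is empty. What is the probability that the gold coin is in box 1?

Apply Bayes' rule, conditioning on where the gold coin actually is.
If it is in box 1 (prior 1/3): only box 3 is available, probability 1; weight (1/3)·1 = 1/3.
If it is in box 2 (prior 1/3): box 1 is available but not opened, probability 1/3; weight (1/3)·(1/3) = 1/9.
If it is in box 3 (prior 1/3): the host opened box 3, so this case is ruled out; weight (1/3)·0 = 0.
The weights sum to 4/9.
So P(the gold coin in box 1 | the host opened box 3) = (1/3) / (4/9) = 3/4.

3/4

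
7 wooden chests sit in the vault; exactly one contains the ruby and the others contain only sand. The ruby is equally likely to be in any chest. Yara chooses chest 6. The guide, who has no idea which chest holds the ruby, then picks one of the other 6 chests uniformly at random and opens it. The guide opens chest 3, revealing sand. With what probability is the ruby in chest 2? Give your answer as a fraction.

Consider each possible location of the ruby in turn.
If it is in any of chests 1, 2, 4, 5, 6, and 7 (prior 1/7 each): the guide picks chest 3 with probability 1/6 regardless, and it is not the prize; weight (1/7)·(1/6) = 1/42 each.
If it is in chest 3 (prior 1/7): the guide opened chest 3, so this case is ruled out; weight (1/7)·0 = 0.
The weights sum to 1/7.
So P(the ruby in chest 2 | the guide opened chest 3) = (1/42) / (1/7) = 1/6.

1/6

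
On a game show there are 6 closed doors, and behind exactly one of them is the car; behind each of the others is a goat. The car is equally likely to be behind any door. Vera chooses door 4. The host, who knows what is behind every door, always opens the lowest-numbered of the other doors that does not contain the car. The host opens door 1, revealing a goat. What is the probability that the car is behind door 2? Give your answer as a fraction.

Consider each possible location of the car in turn.
If it is behind door 1 (prior 1/6): the host opened door 1, so this case is ruled out; weight (1/6)·0 = 0.
If it is behind any of doors 2, 3, 4, 5, and 6 (prior 1/6 each): door 1 is the lowest-numbered option available, probability 1; weight (1/6)·1 = 1/6 each.
The weights sum to 5/6.
So P(the car behind door 2 | the host opened door 1) = (1/6) / (5/6) = 1/5.

1/5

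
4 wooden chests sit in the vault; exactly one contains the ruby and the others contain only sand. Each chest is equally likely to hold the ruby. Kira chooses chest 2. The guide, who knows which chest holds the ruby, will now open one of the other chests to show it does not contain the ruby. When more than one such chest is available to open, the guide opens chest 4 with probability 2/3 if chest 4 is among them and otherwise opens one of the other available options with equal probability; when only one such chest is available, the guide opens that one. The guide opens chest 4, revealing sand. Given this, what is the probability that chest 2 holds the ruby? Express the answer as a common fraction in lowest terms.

Condition on the true location of the ruby.
If it is in any of chests 1, 2, and 3 (prior 1/4 each): chest 4 is available, opened with probability 2/3; weight (1/4)·(2/3) = 1/6 each.
If it is in chest 4 (prior 1/4): the guide opened chest 4, so this case is ruled out; weight (1/4)·0 = 0.
The weights sum to 1/2.
So P(the ruby in chest 2 | the guide opened chest 4) = (1/6) / (1/2) = 1/3.

1/3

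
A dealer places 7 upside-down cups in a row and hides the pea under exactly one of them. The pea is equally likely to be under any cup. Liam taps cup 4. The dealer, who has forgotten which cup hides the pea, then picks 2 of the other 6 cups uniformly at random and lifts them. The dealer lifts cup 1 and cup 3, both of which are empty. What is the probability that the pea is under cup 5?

1/5

Condition on the true location of the pea.
If it is under either of cups 1 and 3 (prior 1/7 each): that cup was opened and seen not to hold the prize — ruled out; weight (1/7)·0 = 0 each.
If it is under any of cups 2, 4, 5, 6, and 7 (prior 1/7 each): the dealer picks exactly this set with probability 1/15 regardless, and none is the prize; weight (1/7)·(1/15) = 1/105 each.
The weights sum to 1/21.
So P(the pea under cup 5 | the dealer opened cup 1 and cup 3) = (1/105) / (1/21) = 1/5.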